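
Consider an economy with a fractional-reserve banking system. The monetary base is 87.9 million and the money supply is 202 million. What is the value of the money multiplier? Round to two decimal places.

2.30

The money multiplier is m = M / MB = 202 / 87.9 ≈ 2.29807.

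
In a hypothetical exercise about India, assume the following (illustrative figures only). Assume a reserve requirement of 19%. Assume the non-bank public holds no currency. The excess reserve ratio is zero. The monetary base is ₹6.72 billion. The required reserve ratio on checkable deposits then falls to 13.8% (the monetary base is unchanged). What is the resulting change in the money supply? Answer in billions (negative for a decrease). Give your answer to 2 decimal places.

Initially m₁ = 1 / (0.19) ≈ 5.2632, so M₁ = 5.2632 × 6.72 ≈ 35.3687 billion.
After the change m₂ = 1 / (0.138) ≈ 7.2464, so M₂ = 7.2464 × 6.72 ≈ 48.6958 billion.
ΔM = M₂ − M₁ = 48.6958 − 35.3687 = 13.3271 billion.

₹13.33 billion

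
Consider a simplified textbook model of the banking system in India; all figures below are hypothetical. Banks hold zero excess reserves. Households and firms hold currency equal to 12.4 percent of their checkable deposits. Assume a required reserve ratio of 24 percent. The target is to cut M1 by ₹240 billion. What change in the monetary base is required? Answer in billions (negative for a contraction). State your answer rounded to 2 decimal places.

The money multiplier is m = (1 + c) / (rr + c) = (1 + 0.124) / (0.24 + 0.124) ≈ 3.087912.
ΔMB = ΔM / m = (−240) / 3.087912 ≈ -77.7224 billion.

-77.72 billion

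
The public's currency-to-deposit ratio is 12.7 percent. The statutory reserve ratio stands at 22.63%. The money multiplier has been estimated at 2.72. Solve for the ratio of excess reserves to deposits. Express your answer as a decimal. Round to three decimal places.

0.061

Using m = 2.72. Since m = (1 + c)/(c + rr + e), the denominator satisfies c + rr + e = (1 + c)/m = (1 + 0.127) / 2.72 ≈ 0.414338.
With c = 0.127 and rr = 0.2263, the ratio of excess reserves to deposits is 0.414338 − 0.127 − 0.2263 = 0.061038.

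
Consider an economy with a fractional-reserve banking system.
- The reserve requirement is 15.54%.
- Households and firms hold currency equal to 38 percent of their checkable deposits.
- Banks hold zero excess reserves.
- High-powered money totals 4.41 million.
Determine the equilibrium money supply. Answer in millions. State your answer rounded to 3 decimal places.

The money multiplier is m = (1 + c) / (rr + c) = (1 + 0.38) / (0.1554 + 0.38) ≈ 2.57751.
So M = m × MB = 2.57751 × 4.41 ≈ 11.3668 million.

11.367 million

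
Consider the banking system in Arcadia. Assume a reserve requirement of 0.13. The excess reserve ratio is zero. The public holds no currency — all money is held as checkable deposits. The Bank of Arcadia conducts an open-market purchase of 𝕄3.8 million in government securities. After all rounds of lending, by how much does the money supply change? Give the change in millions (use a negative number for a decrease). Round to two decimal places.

The simple money multiplier is m = 1/rr = 1/0.13 ≈ 7.6923.
An open-market purchase increases the monetary base by 3.8 million, so ΔM = m × ΔMB = 7.6923 × 3.8 ≈ 29.2307 million.

𝕄29.23 million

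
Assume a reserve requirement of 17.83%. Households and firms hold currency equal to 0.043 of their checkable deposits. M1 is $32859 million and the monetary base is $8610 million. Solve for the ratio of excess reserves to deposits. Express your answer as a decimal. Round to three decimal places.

Using m = M/MB = 32859/8610 ≈ 3.816376. Since m = (1 + c)/(c + rr + e), the denominator satisfies c + rr + e = (1 + c)/m = (1 + 0.043) / 3.816376 ≈ 0.273296.
With c = 0.043 and rr = 0.1783, the ratio of excess reserves to deposits is 0.273296 − 0.043 − 0.1783 = 0.051996.

0.052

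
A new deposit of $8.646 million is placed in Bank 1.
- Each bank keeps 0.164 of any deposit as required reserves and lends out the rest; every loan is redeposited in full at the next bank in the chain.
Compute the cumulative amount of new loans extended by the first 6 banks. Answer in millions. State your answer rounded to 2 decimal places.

$29.03 million

Bank i lends (1 − rr)^i of the original deposit: Bank 1 lends 8.646·0.8360 ≈ 7.2281, Bank 2 lends 8.646·0.8360² ≈ 6.0427, and so on.
Summing a geometric series: total = 8.646·[0.8360·(1 − 0.8360^6) / (1 − 0.8360)] ≈ 29.0277 million.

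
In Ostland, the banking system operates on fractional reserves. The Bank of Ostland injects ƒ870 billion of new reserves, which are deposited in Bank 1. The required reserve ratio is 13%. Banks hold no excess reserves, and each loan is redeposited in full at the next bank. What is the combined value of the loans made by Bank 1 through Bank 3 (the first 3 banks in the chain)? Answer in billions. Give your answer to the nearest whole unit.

Bank i lends (1 − rr)^i of the original deposit: Bank 1 lends 870·0.8700 = 756.9000, Bank 2 lends 870·0.8700² = 658.5030, and so on.
Summing a geometric series: total = 870·[0.8700·(1 − 0.8700^3) / (1 − 0.8700)] ≈ 1988.3006 billion.

ƒ1988 billion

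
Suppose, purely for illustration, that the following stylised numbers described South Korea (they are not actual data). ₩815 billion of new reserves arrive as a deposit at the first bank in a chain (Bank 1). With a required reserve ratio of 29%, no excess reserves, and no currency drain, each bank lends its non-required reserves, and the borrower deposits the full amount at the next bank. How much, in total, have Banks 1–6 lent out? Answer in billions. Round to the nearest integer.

₩1740 billion

Bank i lends (1 − rr)^i of the original deposit: Bank 1 lends 815·0.7100 = 578.6500, Bank 2 lends 815·0.7100² = 410.8415, and so on.
Summing a geometric series: total = 815·[0.7100·(1 − 0.7100^6) / (1 − 0.7100)] ≈ 1739.7406 billion.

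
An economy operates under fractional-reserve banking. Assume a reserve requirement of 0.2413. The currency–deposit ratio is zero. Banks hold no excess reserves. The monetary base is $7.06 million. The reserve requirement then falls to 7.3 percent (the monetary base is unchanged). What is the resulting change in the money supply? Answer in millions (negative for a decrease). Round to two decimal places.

Initially m₁ = 1 / (0.2413) ≈ 4.1442, so M₁ = 4.1442 × 7.06 ≈ 29.2581 million.
After the change m₂ = 1 / (0.073) ≈ 13.6986, so M₂ = 13.6986 × 7.06 ≈ 96.7121 million.
ΔM = M₂ − M₁ = 96.7121 − 29.2581 = 67.454 million.

$67.45 million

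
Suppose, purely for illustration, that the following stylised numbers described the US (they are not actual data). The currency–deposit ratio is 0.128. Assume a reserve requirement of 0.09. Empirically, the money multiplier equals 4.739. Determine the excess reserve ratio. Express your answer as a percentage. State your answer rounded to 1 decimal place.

Using m = 4.739. Since m = (1 + c)/(c + rr + e), the denominator satisfies c + rr + e = (1 + c)/m = (1 + 0.128) / 4.739 ≈ 0.238025.
With c = 0.128 and rr = 0.09, the excess reserve ratio is 0.238025 − 0.128 − 0.09 = 0.020025.

2.0%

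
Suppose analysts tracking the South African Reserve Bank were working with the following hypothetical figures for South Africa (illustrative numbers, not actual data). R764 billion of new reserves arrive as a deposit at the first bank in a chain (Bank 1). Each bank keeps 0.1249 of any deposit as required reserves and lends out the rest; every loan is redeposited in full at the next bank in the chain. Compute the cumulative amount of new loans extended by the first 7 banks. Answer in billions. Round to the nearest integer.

R3249 billion

Bank i lends (1 − rr)^i of the original deposit: Bank 1 lends 764·0.8751 = 668.5764, Bank 2 lends 764·0.8751² ≈ 585.0712, and so on.
Summing a geometric series: total = 764·[0.8751·(1 − 0.8751^7) / (1 − 0.8751)] ≈ 3249.1519 billion.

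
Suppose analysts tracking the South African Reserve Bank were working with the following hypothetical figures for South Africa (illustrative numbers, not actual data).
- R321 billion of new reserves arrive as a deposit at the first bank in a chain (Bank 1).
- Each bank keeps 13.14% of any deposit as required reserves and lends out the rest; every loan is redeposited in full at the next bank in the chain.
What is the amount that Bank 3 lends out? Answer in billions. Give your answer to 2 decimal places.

Each bank lends a fraction (1 − rr) = 0.8686 of the deposit it receives, so Bank 3 receives 321·0.8686^2 and lends 321·0.8686^3 ≈ 210.3607 billion.

R210.36 billion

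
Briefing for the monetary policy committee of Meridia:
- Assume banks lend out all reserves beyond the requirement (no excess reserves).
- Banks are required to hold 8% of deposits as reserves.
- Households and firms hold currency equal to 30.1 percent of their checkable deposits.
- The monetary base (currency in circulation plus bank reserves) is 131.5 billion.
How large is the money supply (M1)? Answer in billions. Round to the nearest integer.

449 billion

The money multiplier is m = (1 + c) / (rr + c) = (1 + 0.301) / (0.08 + 0.301) ≈ 3.4147.
So M = m × MB = 3.4147 × 131.5 ≈ 449.0331 billion.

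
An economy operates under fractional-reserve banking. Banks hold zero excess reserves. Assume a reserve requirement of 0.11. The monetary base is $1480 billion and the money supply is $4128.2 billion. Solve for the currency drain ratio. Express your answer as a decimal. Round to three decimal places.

Using m = M/MB = 4128.2/1480 ≈ 2.789324. From m = (1 + c)/(c + rr + e), rearranging gives 1 + c = m·(c + rr + e), so c·(1 − m) = m·(rr + e) − 1.
Hence c = [m·(rr + e) − 1]/(1 − m) = [2.789324 × (0.11 + 0) − 1] / (1 − 2.789324) ≈ 0.387395.

0.387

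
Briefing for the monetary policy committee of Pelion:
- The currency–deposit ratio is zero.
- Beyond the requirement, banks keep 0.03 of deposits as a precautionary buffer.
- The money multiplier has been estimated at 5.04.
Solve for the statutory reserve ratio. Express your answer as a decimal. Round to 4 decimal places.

Using m = 5.04. Since m = (1 + c)/(c + rr + e), the denominator satisfies c + rr + e = (1 + c)/m = (1 + 0) / 5.04 ≈ 0.198413.
With c = 0 and e = 0.03, the statutory reserve ratio is 0.198413 − 0 − 0.03 = 0.168413.

0.1684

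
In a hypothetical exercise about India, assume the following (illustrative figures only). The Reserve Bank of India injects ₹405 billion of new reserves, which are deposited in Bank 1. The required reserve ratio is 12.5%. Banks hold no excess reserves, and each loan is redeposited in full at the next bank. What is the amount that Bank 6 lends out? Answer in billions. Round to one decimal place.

₹181.8 billion

Each bank lends a fraction (1 − rr) = 0.8750 of the deposit it receives, so Bank 6 receives 405·0.8750^5 and lends 405·0.8750^6 ≈ 181.7621 billion.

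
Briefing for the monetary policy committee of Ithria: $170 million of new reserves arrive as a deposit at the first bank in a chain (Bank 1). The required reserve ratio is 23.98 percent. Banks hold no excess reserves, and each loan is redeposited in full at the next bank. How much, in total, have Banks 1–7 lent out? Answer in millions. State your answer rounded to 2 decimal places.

Bank i lends (1 − rr)^i of the original deposit: Bank 1 lends 170·0.7602 = 129.2340, Bank 2 lends 170·0.7602² ≈ 98.2437, and so on.
Summing a geometric series: total = 170·[0.7602·(1 − 0.7602^7) / (1 − 0.7602)] ≈ 459.8521 million.

$459.85 million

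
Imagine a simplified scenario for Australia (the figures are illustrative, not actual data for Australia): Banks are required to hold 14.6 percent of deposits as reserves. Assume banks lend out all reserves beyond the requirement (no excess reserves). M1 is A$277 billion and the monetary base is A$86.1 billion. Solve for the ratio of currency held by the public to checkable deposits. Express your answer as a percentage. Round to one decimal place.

23.9%

Using m = M/MB = 277/86.1 ≈ 3.217189. From m = (1 + c)/(c + rr + e), rearranging gives 1 + c = m·(c + rr + e), so c·(1 − m) = m·(rr + e) − 1.
Hence c = [m·(rr + e) − 1]/(1 − m) = [3.217189 × (0.146 + 0) − 1] / (1 − 3.217189) ≈ 0.239172.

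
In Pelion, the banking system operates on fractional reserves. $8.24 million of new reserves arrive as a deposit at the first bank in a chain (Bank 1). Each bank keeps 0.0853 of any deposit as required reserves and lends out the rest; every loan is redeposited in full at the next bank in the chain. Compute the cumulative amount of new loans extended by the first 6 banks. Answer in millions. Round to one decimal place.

$36.6 million

Bank i lends (1 − rr)^i of the original deposit: Bank 1 lends 8.24·0.9147 ≈ 7.5371, Bank 2 lends 8.24·0.9147² ≈ 6.8942, and so on.
Summing a geometric series: total = 8.24·[0.9147·(1 − 0.9147^6) / (1 − 0.9147)] ≈ 36.6080 million.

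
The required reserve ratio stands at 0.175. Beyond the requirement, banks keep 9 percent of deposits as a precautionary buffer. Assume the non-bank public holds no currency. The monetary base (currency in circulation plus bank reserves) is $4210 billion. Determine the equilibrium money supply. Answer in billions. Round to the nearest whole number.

$15887 billion

The money multiplier is m = 1 / (rr + e) = 1 / (0.175 + 0.09) ≈ 3.77358.
So M = m × MB = 3.77358 × 4210 = 15886.7718 billion.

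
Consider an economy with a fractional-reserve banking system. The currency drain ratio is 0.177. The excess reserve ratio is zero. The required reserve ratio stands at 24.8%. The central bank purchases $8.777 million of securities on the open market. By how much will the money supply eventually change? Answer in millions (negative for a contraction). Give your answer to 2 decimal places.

The money multiplier is m = (1 + c) / (rr + c) = (1 + 0.177) / (0.248 + 0.177) ≈ 2.7694.
The purchase adds 8.777 million of base, so ΔM = m × ΔMB = 2.7694 × (+8.777) ≈ 24.307 million.

$24.31 million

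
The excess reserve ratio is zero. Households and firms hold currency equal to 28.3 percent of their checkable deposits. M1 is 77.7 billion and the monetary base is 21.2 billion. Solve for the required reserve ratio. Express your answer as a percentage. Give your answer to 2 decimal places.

6.71%

Using m = M/MB = 77.7/21.2 ≈ 3.665094. Since m = (1 + c)/(c + rr + e), the denominator satisfies c + rr + e = (1 + c)/m = (1 + 0.283) / 3.665094 ≈ 0.350059.
With c = 0.283 and e = 0, the required reserve ratio is 0.350059 − 0.283 − 0 = 0.067059.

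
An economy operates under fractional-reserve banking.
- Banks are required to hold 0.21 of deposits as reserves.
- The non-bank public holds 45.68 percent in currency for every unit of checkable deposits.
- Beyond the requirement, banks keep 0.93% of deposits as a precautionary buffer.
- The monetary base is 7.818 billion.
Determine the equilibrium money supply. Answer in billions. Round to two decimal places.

16.85 billion

The money multiplier is m = (1 + c) / (rr + e + c) = (1 + 0.4568) / (0.21 + 0.0093 + 0.4568) ≈ 2.1547.
So M = m × MB = 2.1547 × 7.818 ≈ 16.8454 billion.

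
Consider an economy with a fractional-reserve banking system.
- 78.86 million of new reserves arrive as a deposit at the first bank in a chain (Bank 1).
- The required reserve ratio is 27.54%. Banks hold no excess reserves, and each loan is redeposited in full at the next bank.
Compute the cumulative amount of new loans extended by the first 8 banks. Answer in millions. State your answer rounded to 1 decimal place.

191.7 million

Bank i lends (1 − rr)^i of the original deposit: Bank 1 lends 78.86·0.7246 ≈ 57.1420, Bank 2 lends 78.86·0.7246² ≈ 41.4051, and so on.
Summing a geometric series: total = 78.86·[0.7246·(1 − 0.7246^8) / (1 − 0.7246)] ≈ 191.7191 million.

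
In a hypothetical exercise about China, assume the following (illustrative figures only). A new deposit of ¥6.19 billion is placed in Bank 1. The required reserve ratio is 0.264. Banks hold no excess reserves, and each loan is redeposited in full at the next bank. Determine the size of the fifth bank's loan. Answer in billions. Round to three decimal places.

¥1.337 billion

Each bank lends a fraction (1 − rr) = 0.7360 of the deposit it receives, so Bank 5 receives 6.19·0.7360^4 and lends 6.19·0.7360^5 ≈ 1.3368 billion.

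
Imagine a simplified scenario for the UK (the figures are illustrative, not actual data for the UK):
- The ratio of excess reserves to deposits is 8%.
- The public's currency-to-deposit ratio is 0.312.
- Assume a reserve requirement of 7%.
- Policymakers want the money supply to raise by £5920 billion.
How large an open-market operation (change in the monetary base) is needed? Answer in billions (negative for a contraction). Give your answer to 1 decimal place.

£2084.6 billion

The money multiplier is m = (1 + c) / (rr + e + c) = (1 + 0.312) / (0.07 + 0.08 + 0.312) ≈ 2.839827.
ΔMB = ΔM / m = (+5920) / 2.839827 ≈ 2084.634 billion.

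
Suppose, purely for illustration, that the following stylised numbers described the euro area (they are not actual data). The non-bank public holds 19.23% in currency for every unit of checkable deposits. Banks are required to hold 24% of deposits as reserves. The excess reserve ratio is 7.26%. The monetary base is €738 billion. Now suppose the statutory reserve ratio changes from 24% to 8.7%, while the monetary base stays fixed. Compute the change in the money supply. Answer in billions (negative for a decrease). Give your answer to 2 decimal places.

Initially m₁ = (1 + 0.1923) / (0.24 + 0.0726 + 0.1923) ≈ 2.361458, so M₁ = 2.361458 × 738 ≈ 1742.756 billion.
After the change m₂ = (1 + 0.1923) / (0.087 + 0.0726 + 0.1923) ≈ 3.388178, so M₂ = 3.388178 × 738 ≈ 2500.4754 billion.
ΔM = M₂ − M₁ = 2500.4754 − 1742.756 = 757.7194 billion.

€757.72 billion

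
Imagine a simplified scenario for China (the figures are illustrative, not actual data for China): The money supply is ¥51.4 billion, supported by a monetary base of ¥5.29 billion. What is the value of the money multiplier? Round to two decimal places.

9.72

The money multiplier is m = M / MB = 51.4 / 5.29 ≈ 9.71645.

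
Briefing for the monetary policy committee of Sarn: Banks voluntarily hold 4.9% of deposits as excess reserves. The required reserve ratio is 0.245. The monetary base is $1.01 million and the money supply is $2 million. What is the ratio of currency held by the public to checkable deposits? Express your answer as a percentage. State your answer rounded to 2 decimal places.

Using m = M/MB = 2/1.01 ≈ 1.980198. From m = (1 + c)/(c + rr + e), rearranging gives 1 + c = m·(c + rr + e), so c·(1 − m) = m·(rr + e) − 1.
Hence c = [m·(rr + e) − 1]/(1 − m) = [1.980198 × (0.245 + 0.049) − 1] / (1 − 1.980198) ≈ 0.426263.

42.63%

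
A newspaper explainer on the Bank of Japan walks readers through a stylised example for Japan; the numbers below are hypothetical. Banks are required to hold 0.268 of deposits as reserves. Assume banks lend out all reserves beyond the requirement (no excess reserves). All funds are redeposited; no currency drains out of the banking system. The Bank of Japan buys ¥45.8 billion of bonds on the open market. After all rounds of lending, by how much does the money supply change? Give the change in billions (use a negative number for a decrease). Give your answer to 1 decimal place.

The simple money multiplier is m = 1/rr = 1/0.268 ≈ 3.7313.
An open-market purchase increases the monetary base by 45.8 billion, so ΔM = m × ΔMB = 3.7313 × 45.8 ≈ 170.8935 billion.

¥170.9 billion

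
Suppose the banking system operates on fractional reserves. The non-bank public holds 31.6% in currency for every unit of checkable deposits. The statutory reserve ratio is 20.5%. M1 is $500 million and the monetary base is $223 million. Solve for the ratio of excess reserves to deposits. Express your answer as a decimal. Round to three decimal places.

Using m = M/MB = 500/223 ≈ 2.242152. Since m = (1 + c)/(c + rr + e), the denominator satisfies c + rr + e = (1 + c)/m = (1 + 0.316) / 2.242152 ≈ 0.586936.
With c = 0.316 and rr = 0.205, the ratio of excess reserves to deposits is 0.586936 − 0.316 − 0.205 = 0.065936.

0.066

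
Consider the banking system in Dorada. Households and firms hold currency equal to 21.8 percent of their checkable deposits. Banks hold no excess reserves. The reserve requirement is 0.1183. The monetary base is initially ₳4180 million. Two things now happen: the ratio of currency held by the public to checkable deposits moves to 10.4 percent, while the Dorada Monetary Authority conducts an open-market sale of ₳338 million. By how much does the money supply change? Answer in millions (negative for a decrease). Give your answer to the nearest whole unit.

₳3941 million

Before: m₁ = (1 + 0.218) / (0.1183 + 0.218) ≈ 3.62177, MB₁ = 4180, so M₁ = 3.62177 × 4180 = 15138.9986 million.
After: m₂ = (1 + 0.104) / (0.1183 + 0.104) ≈ 4.96626, MB₂ = 4180 − 338 = 3842, so M₂ = 4.96626 × 3842 ≈ 19080.3709 million.
ΔM = M₂ − M₁ = 19080.3709 − 15138.9986 = 3941.3723 million.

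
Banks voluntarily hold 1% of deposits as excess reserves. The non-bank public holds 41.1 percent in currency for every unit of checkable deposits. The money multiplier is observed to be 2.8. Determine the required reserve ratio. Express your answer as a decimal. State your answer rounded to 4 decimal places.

Using m = 2.8. Since m = (1 + c)/(c + rr + e), the denominator satisfies c + rr + e = (1 + c)/m = (1 + 0.411) / 2.8 ≈ 0.503929.
With c = 0.411 and e = 0.01, the required reserve ratio is 0.503929 − 0.411 − 0.01 = 0.082929.

0.0829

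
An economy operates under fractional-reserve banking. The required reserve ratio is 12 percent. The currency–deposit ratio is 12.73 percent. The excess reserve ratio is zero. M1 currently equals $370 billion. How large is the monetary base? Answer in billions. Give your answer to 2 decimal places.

$81.17 billion

The money multiplier is m = (1 + c) / (rr + c) = (1 + 0.1273) / (0.12 + 0.1273) ≈ 4.558431.
MB = M / m = 370 / 4.558431 ≈ 81.1683 billion.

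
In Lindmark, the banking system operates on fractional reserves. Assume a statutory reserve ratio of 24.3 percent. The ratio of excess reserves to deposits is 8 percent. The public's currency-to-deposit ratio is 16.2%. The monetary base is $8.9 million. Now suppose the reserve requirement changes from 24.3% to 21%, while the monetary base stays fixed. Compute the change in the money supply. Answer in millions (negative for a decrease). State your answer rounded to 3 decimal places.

Initially m₁ = (1 + 0.162) / (0.243 + 0.08 + 0.162) ≈ 2.39588, so M₁ = 2.39588 × 8.9 ≈ 21.3233 million.
After the change m₂ = (1 + 0.162) / (0.21 + 0.08 + 0.162) ≈ 2.57080, so M₂ = 2.57080 × 8.9 ≈ 22.8801 million.
ΔM = M₂ − M₁ = 22.8801 − 21.3233 = 1.5568 million.

$1.557 million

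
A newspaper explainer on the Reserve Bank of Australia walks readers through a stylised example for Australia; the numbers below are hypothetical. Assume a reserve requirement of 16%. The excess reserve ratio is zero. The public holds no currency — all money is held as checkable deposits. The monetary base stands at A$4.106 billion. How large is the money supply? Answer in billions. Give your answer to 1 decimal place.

With no currency drain or excess reserves, the money multiplier is m = 1/rr = 1/0.16 = 6.25.
Money supply M = m × MB = 6.25 × 4.106 = 25.6625 billion.

A$25.7 billion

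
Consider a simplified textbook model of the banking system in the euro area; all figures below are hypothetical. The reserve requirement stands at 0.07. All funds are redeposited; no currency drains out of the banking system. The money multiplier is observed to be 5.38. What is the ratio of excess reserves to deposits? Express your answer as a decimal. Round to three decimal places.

0.116

Using m = 5.38. Since m = (1 + c)/(c + rr + e), the denominator satisfies c + rr + e = (1 + c)/m = (1 + 0) / 5.38 ≈ 0.185874.
With c = 0 and rr = 0.07, the ratio of excess reserves to deposits is 0.185874 − 0 − 0.07 = 0.115874.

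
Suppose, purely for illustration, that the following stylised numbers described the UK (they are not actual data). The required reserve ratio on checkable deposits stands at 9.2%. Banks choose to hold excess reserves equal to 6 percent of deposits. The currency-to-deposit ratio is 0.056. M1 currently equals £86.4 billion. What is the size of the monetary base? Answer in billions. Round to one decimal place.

The money multiplier is m = (1 + c) / (rr + e + c) = (1 + 0.056) / (0.092 + 0.06 + 0.056) ≈ 5.0769.
MB = M / m = 86.4 / 5.0769 ≈ 17.0183 billion.

£17.0 billion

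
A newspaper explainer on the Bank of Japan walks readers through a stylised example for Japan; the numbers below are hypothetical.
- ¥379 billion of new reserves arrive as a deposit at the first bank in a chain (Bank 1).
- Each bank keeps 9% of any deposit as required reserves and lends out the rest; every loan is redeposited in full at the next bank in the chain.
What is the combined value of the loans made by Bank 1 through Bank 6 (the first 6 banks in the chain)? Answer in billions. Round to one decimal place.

¥1656.0 billion

Bank i lends (1 − rr)^i of the original deposit: Bank 1 lends 379·0.9100 = 344.8900, Bank 2 lends 379·0.9100² = 313.8499, and so on.
Summing a geometric series: total = 379·[0.9100·(1 − 0.9100^6) / (1 − 0.9100)] ≈ 1655.9730 billion.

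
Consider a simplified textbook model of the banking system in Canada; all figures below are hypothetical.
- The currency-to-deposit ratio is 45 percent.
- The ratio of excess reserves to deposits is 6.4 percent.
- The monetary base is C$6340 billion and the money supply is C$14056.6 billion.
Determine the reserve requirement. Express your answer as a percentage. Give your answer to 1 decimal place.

Using m = M/MB = 14056.6/6340 ≈ 2.217129. Since m = (1 + c)/(c + rr + e), the denominator satisfies c + rr + e = (1 + c)/m = (1 + 0.45) / 2.217129 ≈ 0.653999.
With c = 0.45 and e = 0.064, the reserve requirement is 0.653999 − 0.45 − 0.064 = 0.139999.

14.0%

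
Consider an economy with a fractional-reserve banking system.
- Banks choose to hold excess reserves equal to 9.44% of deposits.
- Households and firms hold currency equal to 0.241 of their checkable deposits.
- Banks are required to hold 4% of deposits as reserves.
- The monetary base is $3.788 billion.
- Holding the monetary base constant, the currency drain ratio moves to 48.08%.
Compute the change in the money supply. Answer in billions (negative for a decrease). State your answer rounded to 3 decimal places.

Initially m₁ = (1 + 0.241) / (0.04 + 0.0944 + 0.241) ≈ 3.30581, so M₁ = 3.30581 × 3.788 ≈ 12.5224 billion.
After the change m₂ = (1 + 0.4808) / (0.04 + 0.0944 + 0.4808) ≈ 2.40702, so M₂ = 2.40702 × 3.788 ≈ 9.1178 billion.
ΔM = M₂ − M₁ = 9.1178 − 12.5224 = -3.4046 billion.

-3.405 billion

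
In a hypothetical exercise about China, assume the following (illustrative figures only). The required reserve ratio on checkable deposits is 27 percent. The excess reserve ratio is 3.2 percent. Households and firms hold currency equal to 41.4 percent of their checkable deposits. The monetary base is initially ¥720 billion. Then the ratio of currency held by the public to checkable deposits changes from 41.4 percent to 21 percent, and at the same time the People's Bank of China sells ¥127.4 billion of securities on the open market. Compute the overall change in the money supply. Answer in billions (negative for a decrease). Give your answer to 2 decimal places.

-21.42 billion

Before: m₁ = (1 + 0.414) / (0.27 + 0.032 + 0.414) ≈ 1.974860, MB₁ = 720, so M₁ = 1.974860 × 720 = 1421.8992 billion.
After: m₂ = (1 + 0.21) / (0.27 + 0.032 + 0.21) ≈ 2.363281, MB₂ = 720 − 127.4 = 592.6, so M₂ = 2.363281 × 592.6 ≈ 1400.4803 billion.
ΔM = M₂ − M₁ = 1400.4803 − 1421.8992 = -21.4189 billion.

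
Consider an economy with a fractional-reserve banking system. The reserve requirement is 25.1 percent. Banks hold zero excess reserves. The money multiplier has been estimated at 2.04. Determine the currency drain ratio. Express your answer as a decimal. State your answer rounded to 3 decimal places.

Using m = 2.04. From m = (1 + c)/(c + rr + e), rearranging gives 1 + c = m·(c + rr + e), so c·(1 − m) = m·(rr + e) − 1.
Hence c = [m·(rr + e) − 1]/(1 − m) = [2.04 × (0.251 + 0) − 1] / (1 − 2.04) ≈ 0.469192.

0.469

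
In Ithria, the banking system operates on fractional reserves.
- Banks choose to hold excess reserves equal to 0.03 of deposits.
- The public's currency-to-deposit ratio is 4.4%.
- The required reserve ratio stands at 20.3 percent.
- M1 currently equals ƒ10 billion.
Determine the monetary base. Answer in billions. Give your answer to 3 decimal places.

The money multiplier is m = (1 + c) / (rr + e + c) = (1 + 0.044) / (0.203 + 0.03 + 0.044) ≈ 3.76895.
MB = M / m = 10 / 3.76895 ≈ 2.6533 billion.

ƒ2.653 billion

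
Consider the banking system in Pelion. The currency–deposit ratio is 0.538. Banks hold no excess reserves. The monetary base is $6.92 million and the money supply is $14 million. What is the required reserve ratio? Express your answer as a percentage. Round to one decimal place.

22.2%

Using m = M/MB = 14/6.92 ≈ 2.023121. Since m = (1 + c)/(c + rr + e), the denominator satisfies c + rr + e = (1 + c)/m = (1 + 0.538) / 2.023121 ≈ 0.760212.
With c = 0.538 and e = 0, the required reserve ratio is 0.760212 − 0.538 − 0 = 0.222212.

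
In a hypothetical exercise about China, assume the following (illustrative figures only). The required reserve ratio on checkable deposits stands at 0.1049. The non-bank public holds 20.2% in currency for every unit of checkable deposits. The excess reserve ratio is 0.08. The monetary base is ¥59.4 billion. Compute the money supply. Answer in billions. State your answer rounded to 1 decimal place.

¥184.5 billion

The money multiplier is m = (1 + c) / (rr + e + c) = (1 + 0.202) / (0.1049 + 0.08 + 0.202) ≈ 3.1067.
So M = m × MB = 3.1067 × 59.4 ≈ 184.538 billion.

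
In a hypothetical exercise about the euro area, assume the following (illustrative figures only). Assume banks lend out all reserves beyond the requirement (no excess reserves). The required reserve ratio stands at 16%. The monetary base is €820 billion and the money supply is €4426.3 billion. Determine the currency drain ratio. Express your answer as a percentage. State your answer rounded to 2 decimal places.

Using m = M/MB = 4426.3/820 ≈ 5.397927. From m = (1 + c)/(c + rr + e), rearranging gives 1 + c = m·(c + rr + e), so c·(1 − m) = m·(rr + e) − 1.
Hence c = [m·(rr + e) − 1]/(1 − m) = [5.397927 × (0.16 + 0) − 1] / (1 − 5.397927) ≈ 0.030999.

3.10%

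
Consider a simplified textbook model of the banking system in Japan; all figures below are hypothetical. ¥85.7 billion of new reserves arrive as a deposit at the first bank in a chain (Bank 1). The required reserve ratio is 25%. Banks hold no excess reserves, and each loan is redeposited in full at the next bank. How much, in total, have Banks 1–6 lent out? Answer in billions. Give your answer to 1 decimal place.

¥211.3 billion

Bank i lends (1 − rr)^i of the original deposit: Bank 1 lends 85.7·0.7500 = 64.2750, Bank 2 lends 85.7·0.7500² ≈ 48.2063, and so on.
Summing a geometric series: total = 85.7·[0.7500·(1 − 0.7500^6) / (1 − 0.7500)] ≈ 211.3417 billion.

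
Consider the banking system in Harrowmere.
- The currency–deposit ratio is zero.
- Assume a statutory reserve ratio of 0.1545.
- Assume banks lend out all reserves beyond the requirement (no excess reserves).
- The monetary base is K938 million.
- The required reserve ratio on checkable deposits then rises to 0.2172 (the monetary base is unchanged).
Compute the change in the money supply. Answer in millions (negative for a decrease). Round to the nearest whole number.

-1753 million

Initially m₁ = 1 / (0.1545) ≈ 6.4725, so M₁ = 6.4725 × 938 = 6071.205 million.
After the change m₂ = 1 / (0.2172) ≈ 4.6041, so M₂ = 4.6041 × 938 = 4318.6458 million.
ΔM = M₂ − M₁ = 4318.6458 − 6071.205 = -1752.5592 million.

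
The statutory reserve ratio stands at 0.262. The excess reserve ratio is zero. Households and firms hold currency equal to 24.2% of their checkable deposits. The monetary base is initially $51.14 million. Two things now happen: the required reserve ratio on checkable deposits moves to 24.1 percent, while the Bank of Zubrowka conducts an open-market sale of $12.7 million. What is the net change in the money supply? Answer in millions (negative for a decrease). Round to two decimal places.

-27.18 million

Before: m₁ = (1 + 0.242) / (0.262 + 0.242) ≈ 2.46429, MB₁ = 51.14, so M₁ = 2.46429 × 51.14 ≈ 126.0238 million.
After: m₂ = (1 + 0.242) / (0.241 + 0.242) ≈ 2.57143, MB₂ = 51.14 − 12.7 = 38.44, so M₂ = 2.57143 × 38.44 ≈ 98.8458 million.
ΔM = M₂ − M₁ = 98.8458 − 126.0238 = -27.178 million.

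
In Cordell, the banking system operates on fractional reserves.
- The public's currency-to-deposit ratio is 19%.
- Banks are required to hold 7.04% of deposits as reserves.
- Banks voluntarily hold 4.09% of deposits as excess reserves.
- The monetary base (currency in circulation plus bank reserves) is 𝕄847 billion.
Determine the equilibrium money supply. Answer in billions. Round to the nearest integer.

The money multiplier is m = (1 + c) / (rr + e + c) = (1 + 0.19) / (0.0704 + 0.0409 + 0.19) ≈ 3.9496.
So M = m × MB = 3.9496 × 847 = 3345.3112 billion.

𝕄3345 billion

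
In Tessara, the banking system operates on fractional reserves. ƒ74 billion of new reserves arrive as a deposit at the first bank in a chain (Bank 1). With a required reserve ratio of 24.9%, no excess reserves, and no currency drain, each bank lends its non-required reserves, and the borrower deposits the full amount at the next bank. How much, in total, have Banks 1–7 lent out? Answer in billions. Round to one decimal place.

ƒ193.1 billion

Bank i lends (1 − rr)^i of the original deposit: Bank 1 lends 74·0.7510 = 55.5740, Bank 2 lends 74·0.7510² ≈ 41.7361, and so on.
Summing a geometric series: total = 74·[0.7510·(1 − 0.7510^7) / (1 − 0.7510)] ≈ 193.1175 billion.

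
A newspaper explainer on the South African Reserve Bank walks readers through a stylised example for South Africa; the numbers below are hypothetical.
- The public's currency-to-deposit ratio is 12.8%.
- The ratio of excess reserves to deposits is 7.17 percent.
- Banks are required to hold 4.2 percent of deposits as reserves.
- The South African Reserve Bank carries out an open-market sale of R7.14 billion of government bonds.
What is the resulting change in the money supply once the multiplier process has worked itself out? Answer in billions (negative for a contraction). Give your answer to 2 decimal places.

-33.32 billion

The money multiplier is m = (1 + c) / (rr + e + c) = (1 + 0.128) / (0.042 + 0.0717 + 0.128) ≈ 4.6669.
The sale removes 7.14 billion of base, so ΔM = m × ΔMB = 4.6669 × (−7.14) ≈ -33.3217 billion.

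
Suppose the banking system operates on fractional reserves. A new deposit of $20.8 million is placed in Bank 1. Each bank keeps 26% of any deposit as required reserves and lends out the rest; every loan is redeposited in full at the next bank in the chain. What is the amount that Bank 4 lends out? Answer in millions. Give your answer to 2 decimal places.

Each bank lends a fraction (1 − rr) = 0.7400 of the deposit it receives, so Bank 4 receives 20.8·0.7400^3 and lends 20.8·0.7400^4 ≈ 6.2372 million.

$6.24 million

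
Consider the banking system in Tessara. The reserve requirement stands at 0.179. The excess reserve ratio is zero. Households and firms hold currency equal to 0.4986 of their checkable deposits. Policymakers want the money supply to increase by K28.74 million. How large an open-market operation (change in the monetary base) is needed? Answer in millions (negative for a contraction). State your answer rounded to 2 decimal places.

The money multiplier is m = (1 + c) / (rr + c) = (1 + 0.4986) / (0.179 + 0.4986) ≈ 2.21163.
ΔMB = ΔM / m = (+28.74) / 2.21163 ≈ 12.9949 million.

K12.99 million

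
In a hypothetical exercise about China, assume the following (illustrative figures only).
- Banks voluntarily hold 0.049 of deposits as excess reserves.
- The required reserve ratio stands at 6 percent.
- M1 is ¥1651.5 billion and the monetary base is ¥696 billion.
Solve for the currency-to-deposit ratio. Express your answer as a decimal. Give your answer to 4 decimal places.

0.5400

Using m = M/MB = 1651.5/696 ≈ 2.372845. From m = (1 + c)/(c + rr + e), rearranging gives 1 + c = m·(c + rr + e), so c·(1 − m) = m·(rr + e) − 1.
Hence c = [m·(rr + e) − 1]/(1 − m) = [2.372845 × (0.06 + 0.049) − 1] / (1 − 2.372845) ≈ 0.540017.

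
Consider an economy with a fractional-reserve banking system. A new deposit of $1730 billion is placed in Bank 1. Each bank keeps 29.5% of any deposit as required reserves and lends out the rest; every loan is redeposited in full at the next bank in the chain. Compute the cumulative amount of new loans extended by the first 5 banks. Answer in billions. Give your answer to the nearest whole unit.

$3414 billion

Bank i lends (1 − rr)^i of the original deposit: Bank 1 lends 1730·0.7050 = 1219.6500, Bank 2 lends 1730·0.7050² ≈ 859.8533, and so on.
Summing a geometric series: total = 1730·[0.7050·(1 − 0.7050^5) / (1 − 0.7050)] ≈ 3414.3632 billion.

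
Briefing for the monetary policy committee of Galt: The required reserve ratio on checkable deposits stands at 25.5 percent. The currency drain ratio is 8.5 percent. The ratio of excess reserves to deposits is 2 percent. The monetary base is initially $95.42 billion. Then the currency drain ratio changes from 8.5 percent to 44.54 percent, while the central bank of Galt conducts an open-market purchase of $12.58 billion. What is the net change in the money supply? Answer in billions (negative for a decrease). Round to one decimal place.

Before: m₁ = (1 + 0.085) / (0.255 + 0.02 + 0.085) ≈ 3.01389, MB₁ = 95.42, so M₁ = 3.01389 × 95.42 ≈ 287.5854 billion.
After: m₂ = (1 + 0.4454) / (0.255 + 0.02 + 0.4454) ≈ 2.00639, MB₂ = 95.42 + 12.58 = 108, so M₂ = 2.00639 × 108 ≈ 216.6901 billion.
ΔM = M₂ − M₁ = 216.6901 − 287.5854 = -70.8953 billion.

-70.9 billion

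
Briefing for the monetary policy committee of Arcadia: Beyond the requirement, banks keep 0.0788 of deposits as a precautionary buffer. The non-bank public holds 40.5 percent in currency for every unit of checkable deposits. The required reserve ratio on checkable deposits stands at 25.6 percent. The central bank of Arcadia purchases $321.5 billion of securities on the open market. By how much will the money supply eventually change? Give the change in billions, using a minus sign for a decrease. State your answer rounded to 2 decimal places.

The money multiplier is m = (1 + c) / (rr + e + c) = (1 + 0.405) / (0.256 + 0.0788 + 0.405) ≈ 1.899162.
The purchase adds 321.5 billion of base, so ΔM = m × ΔMB = 1.899162 × (+321.5) ≈ 610.5806 billion.

$610.58 billion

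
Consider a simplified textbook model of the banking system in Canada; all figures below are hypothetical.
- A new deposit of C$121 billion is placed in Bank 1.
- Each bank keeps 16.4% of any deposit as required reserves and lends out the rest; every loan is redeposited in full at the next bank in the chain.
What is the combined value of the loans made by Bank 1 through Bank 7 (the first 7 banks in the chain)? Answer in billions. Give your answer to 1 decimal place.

Bank i lends (1 − rr)^i of the original deposit: Bank 1 lends 121·0.8360 = 101.1560, Bank 2 lends 121·0.8360² ≈ 84.5664, and so on.
Summing a geometric series: total = 121·[0.8360·(1 − 0.8360^7) / (1 − 0.8360)] ≈ 440.7728 billion.

C$440.8 billion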